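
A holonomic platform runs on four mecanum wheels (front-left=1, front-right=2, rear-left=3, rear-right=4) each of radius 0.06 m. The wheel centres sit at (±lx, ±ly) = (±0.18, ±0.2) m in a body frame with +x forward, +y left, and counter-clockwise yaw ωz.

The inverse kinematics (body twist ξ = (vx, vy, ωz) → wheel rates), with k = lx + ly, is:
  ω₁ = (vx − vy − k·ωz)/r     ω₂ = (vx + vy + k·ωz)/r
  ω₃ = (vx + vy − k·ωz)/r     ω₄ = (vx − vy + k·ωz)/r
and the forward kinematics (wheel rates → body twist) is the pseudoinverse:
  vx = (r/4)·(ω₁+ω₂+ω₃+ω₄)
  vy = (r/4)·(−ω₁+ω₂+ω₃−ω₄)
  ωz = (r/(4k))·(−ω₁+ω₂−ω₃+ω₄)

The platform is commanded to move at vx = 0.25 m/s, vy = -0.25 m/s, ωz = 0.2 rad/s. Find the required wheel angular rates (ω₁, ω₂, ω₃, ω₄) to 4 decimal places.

(7.0667, 1.2667, -1.2667, 9.6000)

k = lx + ly = 0.18 + 0.2 = 0.3800;  k·ωz = 0.3800·0.2 = 0.0760
ω₁ (FL) = (vx − vy − k·ωz)/r = 0.4240/0.06 = 7.0667
ω₂ (FR) = (vx + vy + k·ωz)/r = 0.0760/0.06 = 1.2667
ω₃ (RL) = (vx + vy − k·ωz)/r = -0.0760/0.06 = -1.2667
ω₄ (RR) = (vx − vy + k·ωz)/r = 0.5760/0.06 = 9.6000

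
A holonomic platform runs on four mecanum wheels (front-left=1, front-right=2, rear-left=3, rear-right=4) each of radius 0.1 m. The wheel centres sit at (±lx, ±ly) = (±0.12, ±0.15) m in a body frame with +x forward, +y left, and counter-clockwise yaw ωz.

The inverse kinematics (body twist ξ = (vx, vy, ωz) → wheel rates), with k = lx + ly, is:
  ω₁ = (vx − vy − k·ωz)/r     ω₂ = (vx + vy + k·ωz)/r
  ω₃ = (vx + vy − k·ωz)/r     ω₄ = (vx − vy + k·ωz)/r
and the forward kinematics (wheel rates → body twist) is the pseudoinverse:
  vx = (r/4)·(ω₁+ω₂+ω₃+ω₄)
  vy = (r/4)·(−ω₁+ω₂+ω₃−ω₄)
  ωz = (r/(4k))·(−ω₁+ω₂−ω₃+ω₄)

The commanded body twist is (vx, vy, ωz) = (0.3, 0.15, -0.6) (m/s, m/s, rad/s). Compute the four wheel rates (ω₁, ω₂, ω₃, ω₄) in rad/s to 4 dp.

(3.1200, 2.8800, 6.1200, -0.1200)

k = lx + ly = 0.12 + 0.15 = 0.2700;  k·ωz = 0.2700·-0.6 = -0.1620
ω₁ (FL) = (vx − vy − k·ωz)/r = 0.3120/0.1 = 3.1200
ω₂ (FR) = (vx + vy + k·ωz)/r = 0.2880/0.1 = 2.8800
ω₃ (RL) = (vx + vy − k·ωz)/r = 0.6120/0.1 = 6.1200
ω₄ (RR) = (vx − vy + k·ωz)/r = -0.0120/0.1 = -0.1200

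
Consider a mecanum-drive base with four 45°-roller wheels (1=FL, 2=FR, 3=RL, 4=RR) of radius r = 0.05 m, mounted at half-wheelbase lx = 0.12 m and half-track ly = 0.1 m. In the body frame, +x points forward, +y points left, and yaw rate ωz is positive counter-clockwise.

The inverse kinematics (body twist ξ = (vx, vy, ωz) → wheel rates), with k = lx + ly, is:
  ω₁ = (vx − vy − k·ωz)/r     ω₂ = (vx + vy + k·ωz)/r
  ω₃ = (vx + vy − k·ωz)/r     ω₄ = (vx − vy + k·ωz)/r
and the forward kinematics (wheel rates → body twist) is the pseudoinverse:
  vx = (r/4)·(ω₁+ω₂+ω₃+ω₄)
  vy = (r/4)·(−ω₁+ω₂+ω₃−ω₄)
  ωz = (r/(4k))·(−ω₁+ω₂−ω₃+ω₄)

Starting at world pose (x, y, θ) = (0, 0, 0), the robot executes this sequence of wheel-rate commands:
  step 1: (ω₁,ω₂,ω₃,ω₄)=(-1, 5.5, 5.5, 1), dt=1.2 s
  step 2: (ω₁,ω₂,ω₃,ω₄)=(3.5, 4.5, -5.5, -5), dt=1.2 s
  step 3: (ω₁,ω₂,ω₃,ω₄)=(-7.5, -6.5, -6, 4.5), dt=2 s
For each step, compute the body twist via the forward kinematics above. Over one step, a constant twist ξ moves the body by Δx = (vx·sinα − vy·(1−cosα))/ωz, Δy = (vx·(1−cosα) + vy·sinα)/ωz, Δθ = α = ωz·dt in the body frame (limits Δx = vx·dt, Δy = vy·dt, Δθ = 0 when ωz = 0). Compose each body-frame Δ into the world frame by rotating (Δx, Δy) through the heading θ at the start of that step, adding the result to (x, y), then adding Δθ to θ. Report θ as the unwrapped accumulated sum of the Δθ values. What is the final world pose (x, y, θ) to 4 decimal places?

step 1: ξ=(vx,vy,ωz)=(0.1375, 0.1375, 0.1136), dt=1.2 → body Δ=(0.1533, 0.1757, 0.1364) → world pose (0.1533, 0.1757, 0.1364)
step 2: ξ=(vx,vy,ωz)=(-0.0312, 0.0062, 0.0852), dt=1.2 → body Δ=(-0.0378, 0.0056, 0.1023) → world pose (0.1150, 0.1761, 0.2386)
step 3: ξ=(vx,vy,ωz)=(-0.1938, -0.1188, 0.6534), dt=2.0 → body Δ=(-0.1519, -0.3946, 1.3068) → world pose (0.0607, -0.2432, 1.5455)

(0.0607, -0.2432, 1.5455)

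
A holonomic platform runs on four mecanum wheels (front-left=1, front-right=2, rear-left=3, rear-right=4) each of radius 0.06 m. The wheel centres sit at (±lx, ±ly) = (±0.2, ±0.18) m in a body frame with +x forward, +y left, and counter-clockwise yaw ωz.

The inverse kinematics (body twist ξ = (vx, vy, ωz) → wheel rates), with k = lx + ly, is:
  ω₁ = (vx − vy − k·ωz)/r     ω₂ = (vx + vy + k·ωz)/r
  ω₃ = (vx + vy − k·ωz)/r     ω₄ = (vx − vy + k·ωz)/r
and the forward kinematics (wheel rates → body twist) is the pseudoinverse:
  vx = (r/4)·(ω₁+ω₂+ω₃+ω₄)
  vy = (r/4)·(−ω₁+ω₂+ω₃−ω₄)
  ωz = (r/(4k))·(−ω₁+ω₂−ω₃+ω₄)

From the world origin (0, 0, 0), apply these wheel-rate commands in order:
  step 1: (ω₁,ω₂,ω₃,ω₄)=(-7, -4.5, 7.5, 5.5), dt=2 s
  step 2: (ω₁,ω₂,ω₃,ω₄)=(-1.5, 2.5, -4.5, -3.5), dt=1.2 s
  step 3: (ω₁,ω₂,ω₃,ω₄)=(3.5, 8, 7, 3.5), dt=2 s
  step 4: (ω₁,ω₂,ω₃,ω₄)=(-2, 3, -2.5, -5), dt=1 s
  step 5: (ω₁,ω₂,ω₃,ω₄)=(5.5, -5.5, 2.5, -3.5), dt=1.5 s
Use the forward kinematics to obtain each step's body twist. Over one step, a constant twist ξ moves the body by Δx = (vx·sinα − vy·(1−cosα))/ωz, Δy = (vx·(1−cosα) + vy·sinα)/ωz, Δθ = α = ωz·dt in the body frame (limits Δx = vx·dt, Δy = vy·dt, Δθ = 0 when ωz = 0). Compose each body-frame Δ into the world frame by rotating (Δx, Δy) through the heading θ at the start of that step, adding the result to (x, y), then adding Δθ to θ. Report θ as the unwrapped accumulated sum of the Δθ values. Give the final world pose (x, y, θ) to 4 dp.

step 1: ξ=(vx,vy,ωz)=(0.0225, 0.0675, 0.0197), dt=2.0 → body Δ=(0.0423, 0.1359, 0.0395) → world pose (0.0423, 0.1359, 0.0395)
step 2: ξ=(vx,vy,ωz)=(-0.1050, 0.0450, 0.1974), dt=1.2 → body Δ=(-0.1312, 0.0386, 0.2368) → world pose (-0.0903, 0.1693, 0.2763)
step 3: ξ=(vx,vy,ωz)=(0.3300, 0.1200, 0.0395), dt=2.0 → body Δ=(0.6498, 0.2658, 0.0789) → world pose (0.4624, 0.6023, 0.3553)
step 4: ξ=(vx,vy,ωz)=(-0.0975, 0.1125, 0.0987), dt=1.0 → body Δ=(-0.1029, 0.1075, 0.0987) → world pose (0.3285, 0.6673, 0.4539)
step 5: ξ=(vx,vy,ωz)=(-0.0150, -0.0750, -0.6711), dt=1.5 → body Δ=(-0.0709, -0.0840, -1.0066) → world pose (0.3017, 0.5607, -0.5526)

(0.3017, 0.5607, -0.5526)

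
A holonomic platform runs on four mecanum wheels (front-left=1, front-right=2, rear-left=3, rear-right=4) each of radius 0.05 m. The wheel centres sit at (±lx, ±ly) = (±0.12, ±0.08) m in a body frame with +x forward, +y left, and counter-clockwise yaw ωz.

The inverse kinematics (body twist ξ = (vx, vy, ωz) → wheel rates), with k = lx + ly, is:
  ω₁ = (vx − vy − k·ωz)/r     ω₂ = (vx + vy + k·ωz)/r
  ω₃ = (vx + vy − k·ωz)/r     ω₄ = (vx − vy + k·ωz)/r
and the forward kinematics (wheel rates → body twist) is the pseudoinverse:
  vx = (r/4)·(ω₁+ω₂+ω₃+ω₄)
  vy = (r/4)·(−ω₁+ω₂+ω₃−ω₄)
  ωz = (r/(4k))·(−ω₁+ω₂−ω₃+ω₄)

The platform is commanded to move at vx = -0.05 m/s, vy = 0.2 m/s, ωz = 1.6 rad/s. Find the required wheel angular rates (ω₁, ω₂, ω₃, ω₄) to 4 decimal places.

k = lx + ly = 0.12 + 0.08 = 0.2000;  k·ωz = 0.2000·1.6 = 0.3200
ω₁ (FL) = (vx − vy − k·ωz)/r = -0.5700/0.05 = -11.4000
ω₂ (FR) = (vx + vy + k·ωz)/r = 0.4700/0.05 = 9.4000
ω₃ (RL) = (vx + vy − k·ωz)/r = -0.1700/0.05 = -3.4000
ω₄ (RR) = (vx − vy + k·ωz)/r = 0.0700/0.05 = 1.4000

(-11.4000, 9.4000, -3.4000, 1.4000)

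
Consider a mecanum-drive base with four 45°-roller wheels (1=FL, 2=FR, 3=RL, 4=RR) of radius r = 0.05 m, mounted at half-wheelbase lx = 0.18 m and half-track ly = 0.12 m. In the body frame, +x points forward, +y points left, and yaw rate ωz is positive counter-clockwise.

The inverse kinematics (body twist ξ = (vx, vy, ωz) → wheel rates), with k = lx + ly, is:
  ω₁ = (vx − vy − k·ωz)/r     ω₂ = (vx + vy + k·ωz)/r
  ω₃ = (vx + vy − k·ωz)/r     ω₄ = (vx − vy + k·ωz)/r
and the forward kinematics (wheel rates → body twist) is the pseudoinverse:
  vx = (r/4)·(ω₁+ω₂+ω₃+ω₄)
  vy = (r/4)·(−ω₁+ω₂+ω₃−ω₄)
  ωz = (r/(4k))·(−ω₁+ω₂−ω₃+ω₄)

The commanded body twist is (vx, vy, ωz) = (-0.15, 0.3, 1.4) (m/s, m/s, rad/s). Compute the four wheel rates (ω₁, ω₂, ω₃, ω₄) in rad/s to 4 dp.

(-17.4000, 11.4000, -5.4000, -0.6000)

k = lx + ly = 0.18 + 0.12 = 0.3000;  k·ωz = 0.3000·1.4 = 0.4200
ω₁ (FL) = (vx − vy − k·ωz)/r = -0.8700/0.05 = -17.4000
ω₂ (FR) = (vx + vy + k·ωz)/r = 0.5700/0.05 = 11.4000
ω₃ (RL) = (vx + vy − k·ωz)/r = -0.2700/0.05 = -5.4000
ω₄ (RR) = (vx − vy + k·ωz)/r = -0.0300/0.05 = -0.6000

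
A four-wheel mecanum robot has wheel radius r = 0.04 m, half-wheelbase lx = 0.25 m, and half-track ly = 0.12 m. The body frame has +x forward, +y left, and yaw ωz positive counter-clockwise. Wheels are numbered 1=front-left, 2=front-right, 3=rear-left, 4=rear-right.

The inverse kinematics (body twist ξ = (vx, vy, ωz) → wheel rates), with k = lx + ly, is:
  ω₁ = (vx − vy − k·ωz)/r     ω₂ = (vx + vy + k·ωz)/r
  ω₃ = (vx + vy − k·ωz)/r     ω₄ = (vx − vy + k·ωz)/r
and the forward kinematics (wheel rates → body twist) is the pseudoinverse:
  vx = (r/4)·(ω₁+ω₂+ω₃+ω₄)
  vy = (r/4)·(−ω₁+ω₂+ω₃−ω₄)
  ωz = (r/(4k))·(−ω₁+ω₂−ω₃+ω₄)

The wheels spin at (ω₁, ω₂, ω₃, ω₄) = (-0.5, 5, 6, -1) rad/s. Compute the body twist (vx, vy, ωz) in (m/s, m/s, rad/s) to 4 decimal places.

(0.0950, 0.1250, -0.0405)

k = lx + ly = 0.25 + 0.12 = 0.3700
ω₁+ω₂+ω₃+ω₄ = 9.5000  →  vx = (0.04/4)·9.5000 = 0.0950
−ω₁+ω₂+ω₃−ω₄ = 12.5000  →  vy = (0.04/4)·12.5000 = 0.1250
−ω₁+ω₂−ω₃+ω₄ = -1.5000  →  ωz = (0.04/1.4800)·-1.5000 = -0.0405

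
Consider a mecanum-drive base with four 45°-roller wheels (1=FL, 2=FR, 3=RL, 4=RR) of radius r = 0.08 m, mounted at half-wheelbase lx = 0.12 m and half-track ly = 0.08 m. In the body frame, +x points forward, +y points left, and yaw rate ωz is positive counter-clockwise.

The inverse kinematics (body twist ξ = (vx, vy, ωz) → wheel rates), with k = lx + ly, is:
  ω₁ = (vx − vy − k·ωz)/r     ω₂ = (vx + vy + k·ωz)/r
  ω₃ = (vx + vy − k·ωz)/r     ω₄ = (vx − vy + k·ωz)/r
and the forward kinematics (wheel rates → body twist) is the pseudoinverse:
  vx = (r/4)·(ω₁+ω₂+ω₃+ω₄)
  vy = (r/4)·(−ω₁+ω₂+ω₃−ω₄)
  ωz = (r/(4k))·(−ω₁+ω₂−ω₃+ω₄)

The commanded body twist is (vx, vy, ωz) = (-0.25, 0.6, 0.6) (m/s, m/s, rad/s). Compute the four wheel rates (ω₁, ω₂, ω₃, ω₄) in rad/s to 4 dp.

k = lx + ly = 0.12 + 0.08 = 0.2000;  k·ωz = 0.2000·0.6 = 0.1200
ω₁ (FL) = (vx − vy − k·ωz)/r = -0.9700/0.08 = -12.1250
ω₂ (FR) = (vx + vy + k·ωz)/r = 0.4700/0.08 = 5.8750
ω₃ (RL) = (vx + vy − k·ωz)/r = 0.2300/0.08 = 2.8750
ω₄ (RR) = (vx − vy + k·ωz)/r = -0.7300/0.08 = -9.1250

(-12.1250, 5.8750, 2.8750, -9.1250)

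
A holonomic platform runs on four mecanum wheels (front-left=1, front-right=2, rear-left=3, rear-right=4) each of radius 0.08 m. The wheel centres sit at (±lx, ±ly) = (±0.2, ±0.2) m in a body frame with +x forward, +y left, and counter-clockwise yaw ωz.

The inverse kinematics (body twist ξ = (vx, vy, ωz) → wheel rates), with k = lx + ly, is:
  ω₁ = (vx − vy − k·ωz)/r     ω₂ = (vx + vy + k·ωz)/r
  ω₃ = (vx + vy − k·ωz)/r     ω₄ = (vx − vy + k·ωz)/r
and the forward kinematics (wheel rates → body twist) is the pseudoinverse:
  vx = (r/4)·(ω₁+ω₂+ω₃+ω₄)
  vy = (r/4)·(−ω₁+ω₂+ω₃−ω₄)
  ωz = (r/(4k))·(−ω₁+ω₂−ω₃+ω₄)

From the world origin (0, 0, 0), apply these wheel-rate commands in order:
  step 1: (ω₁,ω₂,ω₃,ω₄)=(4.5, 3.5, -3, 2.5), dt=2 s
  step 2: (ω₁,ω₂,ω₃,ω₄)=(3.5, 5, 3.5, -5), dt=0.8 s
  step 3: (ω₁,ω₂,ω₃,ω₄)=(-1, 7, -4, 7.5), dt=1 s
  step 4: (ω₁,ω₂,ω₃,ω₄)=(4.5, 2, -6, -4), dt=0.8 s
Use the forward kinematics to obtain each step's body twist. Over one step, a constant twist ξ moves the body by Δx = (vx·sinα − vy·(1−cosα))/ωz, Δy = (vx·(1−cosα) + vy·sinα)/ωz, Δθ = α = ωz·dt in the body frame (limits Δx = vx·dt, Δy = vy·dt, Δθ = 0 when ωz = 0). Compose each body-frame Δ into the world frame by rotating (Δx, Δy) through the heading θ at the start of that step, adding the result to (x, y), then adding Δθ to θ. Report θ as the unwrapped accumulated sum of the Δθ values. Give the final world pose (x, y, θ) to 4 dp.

step 1: ξ=(vx,vy,ωz)=(0.1500, -0.1300, 0.2250), dt=2.0 → body Δ=(0.3475, -0.1849, 0.4500) → world pose (0.3475, -0.1849, 0.4500)
step 2: ξ=(vx,vy,ωz)=(0.1400, 0.2000, -0.3500), dt=0.8 → body Δ=(0.1328, 0.1423, -0.2800) → world pose (0.4052, 0.0010, 0.1700)
step 3: ξ=(vx,vy,ωz)=(0.1900, -0.0700, 0.9750), dt=1.0 → body Δ=(0.1928, 0.0261, 0.9750) → world pose (0.5908, 0.0593, 1.1450)
step 4: ξ=(vx,vy,ωz)=(-0.0700, -0.0900, -0.0250), dt=0.8 → body Δ=(-0.0567, -0.0714, -0.0200) → world pose (0.6324, -0.0218, 1.1250)

(0.6324, -0.0218, 1.1250)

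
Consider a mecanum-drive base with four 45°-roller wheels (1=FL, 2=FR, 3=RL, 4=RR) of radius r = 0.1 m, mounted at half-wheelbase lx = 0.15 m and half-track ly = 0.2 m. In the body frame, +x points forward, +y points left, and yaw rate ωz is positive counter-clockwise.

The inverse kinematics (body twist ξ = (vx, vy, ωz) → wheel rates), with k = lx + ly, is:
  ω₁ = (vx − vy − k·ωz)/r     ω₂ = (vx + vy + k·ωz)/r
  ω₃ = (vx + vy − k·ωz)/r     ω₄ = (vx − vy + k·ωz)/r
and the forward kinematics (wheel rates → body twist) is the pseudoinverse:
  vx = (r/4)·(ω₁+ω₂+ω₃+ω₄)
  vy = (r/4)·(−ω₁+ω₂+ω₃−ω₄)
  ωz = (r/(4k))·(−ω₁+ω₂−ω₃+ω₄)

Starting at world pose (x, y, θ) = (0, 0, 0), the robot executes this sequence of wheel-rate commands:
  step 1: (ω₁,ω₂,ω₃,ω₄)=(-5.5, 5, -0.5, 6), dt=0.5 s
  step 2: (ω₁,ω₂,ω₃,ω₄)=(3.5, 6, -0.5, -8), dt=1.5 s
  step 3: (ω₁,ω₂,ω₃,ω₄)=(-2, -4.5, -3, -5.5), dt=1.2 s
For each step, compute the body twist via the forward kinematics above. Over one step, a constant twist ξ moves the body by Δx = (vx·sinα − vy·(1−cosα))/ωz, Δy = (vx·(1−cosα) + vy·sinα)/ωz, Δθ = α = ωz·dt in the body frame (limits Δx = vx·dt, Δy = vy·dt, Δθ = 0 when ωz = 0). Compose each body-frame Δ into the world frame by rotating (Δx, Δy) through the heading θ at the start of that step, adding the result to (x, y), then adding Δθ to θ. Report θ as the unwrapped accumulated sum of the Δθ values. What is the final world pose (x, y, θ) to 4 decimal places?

(-0.4864, 0.4907, -0.3571)

step 1: ξ=(vx,vy,ωz)=(0.1250, 0.1000, 1.2143), dt=0.5 → body Δ=(0.0440, 0.0654, 0.6071) → world pose (0.0440, 0.0654, 0.6071)
step 2: ξ=(vx,vy,ωz)=(0.0250, 0.2500, -0.3571), dt=1.5 → body Δ=(0.1338, 0.3475, -0.5357) → world pose (-0.0444, 0.4271, 0.0714)
step 3: ξ=(vx,vy,ωz)=(-0.3750, 0.0000, -0.3571), dt=1.2 → body Δ=(-0.4364, 0.0950, -0.4286) → world pose (-0.4864, 0.4907, -0.3571)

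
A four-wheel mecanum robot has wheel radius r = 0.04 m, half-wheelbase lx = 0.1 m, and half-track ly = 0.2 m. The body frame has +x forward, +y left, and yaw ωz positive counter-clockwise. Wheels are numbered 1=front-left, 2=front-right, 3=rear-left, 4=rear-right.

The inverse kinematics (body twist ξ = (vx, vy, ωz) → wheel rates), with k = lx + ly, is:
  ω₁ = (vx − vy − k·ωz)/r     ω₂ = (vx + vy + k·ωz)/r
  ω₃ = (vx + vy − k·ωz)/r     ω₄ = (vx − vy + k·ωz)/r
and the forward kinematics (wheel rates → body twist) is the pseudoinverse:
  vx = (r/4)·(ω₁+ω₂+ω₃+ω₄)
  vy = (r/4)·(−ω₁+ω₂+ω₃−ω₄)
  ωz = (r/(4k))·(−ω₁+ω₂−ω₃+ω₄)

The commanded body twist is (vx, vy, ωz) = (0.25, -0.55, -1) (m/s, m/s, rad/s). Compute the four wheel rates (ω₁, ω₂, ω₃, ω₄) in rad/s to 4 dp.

(27.5000, -15.0000, 0.0000, 12.5000)

k = lx + ly = 0.1 + 0.2 = 0.3000;  k·ωz = 0.3000·-1 = -0.3000
ω₁ (FL) = (vx − vy − k·ωz)/r = 1.1000/0.04 = 27.5000
ω₂ (FR) = (vx + vy + k·ωz)/r = -0.6000/0.04 = -15.0000
ω₃ (RL) = (vx + vy − k·ωz)/r = 0.0000/0.04 = 0.0000
ω₄ (RR) = (vx − vy + k·ωz)/r = 0.5000/0.04 = 12.5000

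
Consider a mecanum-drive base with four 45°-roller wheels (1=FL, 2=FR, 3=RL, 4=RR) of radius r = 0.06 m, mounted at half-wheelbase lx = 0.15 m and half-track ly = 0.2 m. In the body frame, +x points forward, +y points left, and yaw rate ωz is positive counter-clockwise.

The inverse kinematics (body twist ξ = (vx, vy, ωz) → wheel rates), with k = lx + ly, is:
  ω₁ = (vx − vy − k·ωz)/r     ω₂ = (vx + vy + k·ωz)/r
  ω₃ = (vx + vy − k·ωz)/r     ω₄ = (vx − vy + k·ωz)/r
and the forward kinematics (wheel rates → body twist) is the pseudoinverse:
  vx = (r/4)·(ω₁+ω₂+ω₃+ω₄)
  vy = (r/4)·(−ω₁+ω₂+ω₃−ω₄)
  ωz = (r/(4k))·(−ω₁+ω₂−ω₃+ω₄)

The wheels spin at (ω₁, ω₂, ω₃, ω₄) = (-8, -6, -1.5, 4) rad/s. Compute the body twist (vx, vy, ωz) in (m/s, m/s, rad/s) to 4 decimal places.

k = lx + ly = 0.15 + 0.2 = 0.3500
ω₁+ω₂+ω₃+ω₄ = -11.5000  →  vx = (0.06/4)·-11.5000 = -0.1725
−ω₁+ω₂+ω₃−ω₄ = -3.5000  →  vy = (0.06/4)·-3.5000 = -0.0525
−ω₁+ω₂−ω₃+ω₄ = 7.5000  →  ωz = (0.06/1.4000)·7.5000 = 0.3214

(-0.1725, -0.0525, 0.3214)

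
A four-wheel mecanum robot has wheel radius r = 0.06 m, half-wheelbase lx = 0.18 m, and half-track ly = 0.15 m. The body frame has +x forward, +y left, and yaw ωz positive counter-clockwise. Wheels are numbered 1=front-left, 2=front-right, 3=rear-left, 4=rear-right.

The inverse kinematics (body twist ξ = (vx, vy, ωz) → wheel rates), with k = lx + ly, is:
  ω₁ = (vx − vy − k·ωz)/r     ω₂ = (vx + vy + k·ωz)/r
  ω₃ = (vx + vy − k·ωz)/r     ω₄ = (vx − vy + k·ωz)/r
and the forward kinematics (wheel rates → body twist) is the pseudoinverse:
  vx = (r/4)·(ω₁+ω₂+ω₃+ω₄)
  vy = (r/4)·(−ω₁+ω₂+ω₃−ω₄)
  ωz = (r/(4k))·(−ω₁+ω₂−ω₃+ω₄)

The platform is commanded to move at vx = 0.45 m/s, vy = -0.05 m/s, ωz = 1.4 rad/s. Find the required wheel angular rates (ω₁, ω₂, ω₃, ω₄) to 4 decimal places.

(0.6333, 14.3667, -1.0333, 16.0333)

k = lx + ly = 0.18 + 0.15 = 0.3300;  k·ωz = 0.3300·1.4 = 0.4620
ω₁ (FL) = (vx − vy − k·ωz)/r = 0.0380/0.06 = 0.6333
ω₂ (FR) = (vx + vy + k·ωz)/r = 0.8620/0.06 = 14.3667
ω₃ (RL) = (vx + vy − k·ωz)/r = -0.0620/0.06 = -1.0333
ω₄ (RR) = (vx − vy + k·ωz)/r = 0.9620/0.06 = 16.0333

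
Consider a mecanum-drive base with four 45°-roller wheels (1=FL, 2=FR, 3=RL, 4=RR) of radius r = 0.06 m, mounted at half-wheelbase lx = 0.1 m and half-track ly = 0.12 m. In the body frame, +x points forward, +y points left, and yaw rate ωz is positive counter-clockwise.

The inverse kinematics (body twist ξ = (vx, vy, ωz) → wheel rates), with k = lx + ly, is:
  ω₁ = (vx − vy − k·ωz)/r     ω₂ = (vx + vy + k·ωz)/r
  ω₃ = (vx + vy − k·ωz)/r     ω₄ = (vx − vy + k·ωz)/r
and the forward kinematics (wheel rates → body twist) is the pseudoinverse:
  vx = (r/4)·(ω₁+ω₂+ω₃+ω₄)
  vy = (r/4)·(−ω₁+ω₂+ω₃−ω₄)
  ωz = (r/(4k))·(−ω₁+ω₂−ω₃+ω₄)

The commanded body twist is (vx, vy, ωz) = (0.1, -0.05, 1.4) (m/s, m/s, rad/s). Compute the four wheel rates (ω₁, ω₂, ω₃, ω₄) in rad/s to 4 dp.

(-2.6333, 5.9667, -4.3000, 7.6333)

k = lx + ly = 0.1 + 0.12 = 0.2200;  k·ωz = 0.2200·1.4 = 0.3080
ω₁ (FL) = (vx − vy − k·ωz)/r = -0.1580/0.06 = -2.6333
ω₂ (FR) = (vx + vy + k·ωz)/r = 0.3580/0.06 = 5.9667
ω₃ (RL) = (vx + vy − k·ωz)/r = -0.2580/0.06 = -4.3000
ω₄ (RR) = (vx − vy + k·ωz)/r = 0.4580/0.06 = 7.6333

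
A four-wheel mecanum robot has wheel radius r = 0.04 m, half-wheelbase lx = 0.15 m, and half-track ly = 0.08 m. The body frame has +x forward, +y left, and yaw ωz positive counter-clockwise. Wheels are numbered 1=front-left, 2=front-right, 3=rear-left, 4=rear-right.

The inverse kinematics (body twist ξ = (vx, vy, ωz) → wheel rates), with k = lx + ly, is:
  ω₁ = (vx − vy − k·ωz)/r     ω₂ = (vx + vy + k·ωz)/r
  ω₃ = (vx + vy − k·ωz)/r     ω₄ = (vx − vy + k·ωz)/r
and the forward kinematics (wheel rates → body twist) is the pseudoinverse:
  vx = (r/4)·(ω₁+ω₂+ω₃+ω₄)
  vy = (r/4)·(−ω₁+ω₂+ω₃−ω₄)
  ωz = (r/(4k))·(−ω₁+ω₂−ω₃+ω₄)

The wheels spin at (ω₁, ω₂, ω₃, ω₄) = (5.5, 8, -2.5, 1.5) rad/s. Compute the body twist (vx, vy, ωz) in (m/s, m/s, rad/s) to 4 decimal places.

(0.1250, -0.0150, 0.2826)

k = lx + ly = 0.15 + 0.08 = 0.2300
ω₁+ω₂+ω₃+ω₄ = 12.5000  →  vx = (0.04/4)·12.5000 = 0.1250
−ω₁+ω₂+ω₃−ω₄ = -1.5000  →  vy = (0.04/4)·-1.5000 = -0.0150
−ω₁+ω₂−ω₃+ω₄ = 6.5000  →  ωz = (0.04/0.9200)·6.5000 = 0.2826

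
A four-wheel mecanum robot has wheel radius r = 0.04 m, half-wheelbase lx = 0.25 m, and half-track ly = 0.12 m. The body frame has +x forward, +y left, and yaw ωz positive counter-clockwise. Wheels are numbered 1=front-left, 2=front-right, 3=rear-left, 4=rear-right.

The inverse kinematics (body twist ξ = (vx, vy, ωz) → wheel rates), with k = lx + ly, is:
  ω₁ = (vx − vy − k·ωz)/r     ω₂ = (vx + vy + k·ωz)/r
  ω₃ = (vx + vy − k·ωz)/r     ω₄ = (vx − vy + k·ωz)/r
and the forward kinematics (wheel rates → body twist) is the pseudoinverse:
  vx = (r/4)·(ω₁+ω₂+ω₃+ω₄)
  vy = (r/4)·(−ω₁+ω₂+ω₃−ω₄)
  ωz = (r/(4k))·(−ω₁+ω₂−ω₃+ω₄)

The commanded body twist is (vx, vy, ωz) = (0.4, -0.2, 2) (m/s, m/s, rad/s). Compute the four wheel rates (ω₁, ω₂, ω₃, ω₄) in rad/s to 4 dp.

k = lx + ly = 0.25 + 0.12 = 0.3700;  k·ωz = 0.3700·2 = 0.7400
ω₁ (FL) = (vx − vy − k·ωz)/r = -0.1400/0.04 = -3.5000
ω₂ (FR) = (vx + vy + k·ωz)/r = 0.9400/0.04 = 23.5000
ω₃ (RL) = (vx + vy − k·ωz)/r = -0.5400/0.04 = -13.5000
ω₄ (RR) = (vx − vy + k·ωz)/r = 1.3400/0.04 = 33.5000

(-3.5000, 23.5000, -13.5000, 33.5000)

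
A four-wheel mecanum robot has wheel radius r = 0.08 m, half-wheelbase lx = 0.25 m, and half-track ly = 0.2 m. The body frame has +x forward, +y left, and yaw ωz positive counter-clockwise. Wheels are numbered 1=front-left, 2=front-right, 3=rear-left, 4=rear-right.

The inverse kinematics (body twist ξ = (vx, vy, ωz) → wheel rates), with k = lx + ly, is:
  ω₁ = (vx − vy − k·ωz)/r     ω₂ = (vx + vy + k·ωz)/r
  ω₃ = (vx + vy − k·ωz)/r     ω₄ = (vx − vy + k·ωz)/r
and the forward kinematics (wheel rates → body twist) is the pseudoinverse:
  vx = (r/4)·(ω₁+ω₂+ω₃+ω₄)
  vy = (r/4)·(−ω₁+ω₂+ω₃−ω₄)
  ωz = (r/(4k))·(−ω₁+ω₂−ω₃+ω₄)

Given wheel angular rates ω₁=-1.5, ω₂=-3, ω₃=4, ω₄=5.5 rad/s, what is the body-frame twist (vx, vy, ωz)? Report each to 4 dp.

(0.1000, -0.0600, 0.0000)

k = lx + ly = 0.25 + 0.2 = 0.4500
ω₁+ω₂+ω₃+ω₄ = 5.0000  →  vx = (0.08/4)·5.0000 = 0.1000
−ω₁+ω₂+ω₃−ω₄ = -3.0000  →  vy = (0.08/4)·-3.0000 = -0.0600
−ω₁+ω₂−ω₃+ω₄ = 0.0000  →  ωz = (0.08/1.8000)·0.0000 = 0.0000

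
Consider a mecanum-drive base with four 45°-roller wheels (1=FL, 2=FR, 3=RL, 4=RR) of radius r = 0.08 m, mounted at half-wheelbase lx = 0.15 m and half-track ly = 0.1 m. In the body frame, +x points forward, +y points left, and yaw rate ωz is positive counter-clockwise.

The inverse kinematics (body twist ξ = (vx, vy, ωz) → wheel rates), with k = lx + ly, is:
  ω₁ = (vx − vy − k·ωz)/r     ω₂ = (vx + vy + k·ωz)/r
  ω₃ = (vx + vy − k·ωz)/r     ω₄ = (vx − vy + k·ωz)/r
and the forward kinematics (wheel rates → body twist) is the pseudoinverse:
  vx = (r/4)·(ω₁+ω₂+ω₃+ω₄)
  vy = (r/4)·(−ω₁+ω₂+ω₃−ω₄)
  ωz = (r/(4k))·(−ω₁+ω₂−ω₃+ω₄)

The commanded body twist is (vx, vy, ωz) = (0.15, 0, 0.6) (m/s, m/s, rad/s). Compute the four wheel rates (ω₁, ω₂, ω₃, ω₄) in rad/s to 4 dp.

k = lx + ly = 0.15 + 0.1 = 0.2500;  k·ωz = 0.2500·0.6 = 0.1500
ω₁ (FL) = (vx − vy − k·ωz)/r = 0.0000/0.08 = 0.0000
ω₂ (FR) = (vx + vy + k·ωz)/r = 0.3000/0.08 = 3.7500
ω₃ (RL) = (vx + vy − k·ωz)/r = 0.0000/0.08 = 0.0000
ω₄ (RR) = (vx − vy + k·ωz)/r = 0.3000/0.08 = 3.7500

(0.0000, 3.7500, 0.0000, 3.7500)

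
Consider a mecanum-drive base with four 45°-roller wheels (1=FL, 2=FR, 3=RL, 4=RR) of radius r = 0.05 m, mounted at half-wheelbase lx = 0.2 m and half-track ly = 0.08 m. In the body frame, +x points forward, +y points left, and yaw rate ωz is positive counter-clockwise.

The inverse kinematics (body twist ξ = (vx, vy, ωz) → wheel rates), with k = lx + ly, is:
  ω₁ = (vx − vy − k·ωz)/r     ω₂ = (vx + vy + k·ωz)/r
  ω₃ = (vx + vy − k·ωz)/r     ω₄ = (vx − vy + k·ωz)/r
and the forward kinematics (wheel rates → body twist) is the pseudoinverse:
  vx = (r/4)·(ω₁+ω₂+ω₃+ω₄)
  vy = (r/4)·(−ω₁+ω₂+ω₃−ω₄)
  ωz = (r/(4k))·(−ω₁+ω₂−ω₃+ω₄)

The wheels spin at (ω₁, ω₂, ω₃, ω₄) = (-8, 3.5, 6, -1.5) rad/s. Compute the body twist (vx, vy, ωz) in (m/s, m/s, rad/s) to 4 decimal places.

k = lx + ly = 0.2 + 0.08 = 0.2800
ω₁+ω₂+ω₃+ω₄ = 0.0000  →  vx = (0.05/4)·0.0000 = 0.0000
−ω₁+ω₂+ω₃−ω₄ = 19.0000  →  vy = (0.05/4)·19.0000 = 0.2375
−ω₁+ω₂−ω₃+ω₄ = 4.0000  →  ωz = (0.05/1.1200)·4.0000 = 0.1786

(0.0000, 0.2375, 0.1786)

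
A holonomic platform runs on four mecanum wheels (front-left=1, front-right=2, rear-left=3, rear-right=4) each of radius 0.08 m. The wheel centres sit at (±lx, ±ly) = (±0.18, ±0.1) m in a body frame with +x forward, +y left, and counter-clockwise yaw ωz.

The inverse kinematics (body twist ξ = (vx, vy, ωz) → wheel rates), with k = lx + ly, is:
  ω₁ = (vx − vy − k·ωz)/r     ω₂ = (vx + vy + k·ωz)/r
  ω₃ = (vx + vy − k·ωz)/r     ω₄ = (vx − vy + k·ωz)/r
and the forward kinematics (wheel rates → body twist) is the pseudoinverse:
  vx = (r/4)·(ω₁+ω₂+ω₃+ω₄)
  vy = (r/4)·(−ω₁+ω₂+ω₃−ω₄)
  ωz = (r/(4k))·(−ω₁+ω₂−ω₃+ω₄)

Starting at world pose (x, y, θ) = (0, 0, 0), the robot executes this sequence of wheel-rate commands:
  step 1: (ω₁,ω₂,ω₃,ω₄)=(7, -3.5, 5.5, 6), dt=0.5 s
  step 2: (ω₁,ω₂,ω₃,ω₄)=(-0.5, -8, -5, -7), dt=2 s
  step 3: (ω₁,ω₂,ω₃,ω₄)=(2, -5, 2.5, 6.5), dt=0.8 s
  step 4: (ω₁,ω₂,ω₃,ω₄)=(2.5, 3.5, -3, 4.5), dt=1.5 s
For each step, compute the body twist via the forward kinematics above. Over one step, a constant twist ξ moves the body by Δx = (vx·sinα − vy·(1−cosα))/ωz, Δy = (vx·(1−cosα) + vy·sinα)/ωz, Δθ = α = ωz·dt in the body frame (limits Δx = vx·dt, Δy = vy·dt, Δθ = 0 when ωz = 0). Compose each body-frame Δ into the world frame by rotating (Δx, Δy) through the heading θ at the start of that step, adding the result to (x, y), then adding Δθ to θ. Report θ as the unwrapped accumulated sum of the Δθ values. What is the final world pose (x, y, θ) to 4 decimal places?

(-0.7835, 0.1196, -0.9750)

step 1: ξ=(vx,vy,ωz)=(0.3000, -0.2200, -0.7143), dt=0.5 → body Δ=(0.1274, -0.1342, -0.3571) → world pose (0.1274, -0.1342, -0.3571)
step 2: ξ=(vx,vy,ωz)=(-0.4100, -0.1100, -0.6786), dt=2.0 → body Δ=(-0.7182, 0.3177, -1.3571) → world pose (-0.4344, 0.4145, -1.7143)
step 3: ξ=(vx,vy,ωz)=(0.1200, -0.2200, -0.2143), dt=0.8 → body Δ=(0.0805, -0.1833, -0.1714) → world pose (-0.6274, 0.3611, -1.8857)
step 4: ξ=(vx,vy,ωz)=(0.1500, -0.1300, 0.6071), dt=1.5 → body Δ=(0.2780, -0.0736, 0.9107) → world pose (-0.7835, 0.1196, -0.9750)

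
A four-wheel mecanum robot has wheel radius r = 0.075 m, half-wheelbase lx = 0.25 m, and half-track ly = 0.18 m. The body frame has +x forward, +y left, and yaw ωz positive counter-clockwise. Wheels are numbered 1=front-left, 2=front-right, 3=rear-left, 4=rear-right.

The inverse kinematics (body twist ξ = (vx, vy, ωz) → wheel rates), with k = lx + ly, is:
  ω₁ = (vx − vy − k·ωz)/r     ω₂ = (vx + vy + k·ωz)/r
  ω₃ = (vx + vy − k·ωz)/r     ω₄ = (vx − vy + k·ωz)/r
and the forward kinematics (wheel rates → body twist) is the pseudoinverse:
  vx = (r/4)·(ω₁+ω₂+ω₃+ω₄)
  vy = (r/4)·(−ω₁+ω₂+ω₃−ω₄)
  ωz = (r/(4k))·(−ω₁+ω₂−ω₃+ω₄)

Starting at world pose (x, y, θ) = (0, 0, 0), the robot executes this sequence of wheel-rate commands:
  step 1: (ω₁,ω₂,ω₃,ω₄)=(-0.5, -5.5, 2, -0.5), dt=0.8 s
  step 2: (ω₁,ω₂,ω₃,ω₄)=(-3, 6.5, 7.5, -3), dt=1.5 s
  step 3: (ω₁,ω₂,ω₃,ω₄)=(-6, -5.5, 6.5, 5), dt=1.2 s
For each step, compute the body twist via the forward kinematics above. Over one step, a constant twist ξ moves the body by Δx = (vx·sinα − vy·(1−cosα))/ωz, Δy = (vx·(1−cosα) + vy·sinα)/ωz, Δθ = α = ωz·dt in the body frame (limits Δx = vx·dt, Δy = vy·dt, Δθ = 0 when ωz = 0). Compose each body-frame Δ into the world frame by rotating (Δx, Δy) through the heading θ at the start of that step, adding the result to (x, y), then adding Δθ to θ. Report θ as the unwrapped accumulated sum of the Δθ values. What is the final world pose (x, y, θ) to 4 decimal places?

(0.3224, 0.4869, -0.3794)

step 1: ξ=(vx,vy,ωz)=(-0.0844, -0.0469, -0.3270), dt=0.8 → body Δ=(-0.0716, -0.0283, -0.2616) → world pose (-0.0716, -0.0283, -0.2616)
step 2: ξ=(vx,vy,ωz)=(0.1500, 0.3750, -0.0436), dt=1.5 → body Δ=(0.2432, 0.5547, -0.0654) → world pose (0.3068, 0.4447, -0.3270)
step 3: ξ=(vx,vy,ωz)=(0.0000, 0.0375, -0.0436), dt=1.2 → body Δ=(0.0012, 0.0450, -0.0523) → world pose (0.3224, 0.4869, -0.3794)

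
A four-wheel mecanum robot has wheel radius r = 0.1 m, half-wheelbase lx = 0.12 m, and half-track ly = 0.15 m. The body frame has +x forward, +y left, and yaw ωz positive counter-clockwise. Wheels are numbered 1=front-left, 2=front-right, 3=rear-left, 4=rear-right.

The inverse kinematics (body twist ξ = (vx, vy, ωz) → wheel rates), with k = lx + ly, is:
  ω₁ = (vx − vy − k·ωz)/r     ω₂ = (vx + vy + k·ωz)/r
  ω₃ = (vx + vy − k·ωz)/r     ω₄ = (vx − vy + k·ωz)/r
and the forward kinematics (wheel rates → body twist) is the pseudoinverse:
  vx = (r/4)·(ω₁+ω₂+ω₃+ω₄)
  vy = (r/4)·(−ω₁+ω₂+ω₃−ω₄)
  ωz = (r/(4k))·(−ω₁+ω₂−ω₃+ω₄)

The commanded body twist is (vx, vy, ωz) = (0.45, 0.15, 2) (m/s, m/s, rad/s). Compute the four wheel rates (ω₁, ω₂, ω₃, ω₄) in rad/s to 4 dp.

(-2.4000, 11.4000, 0.6000, 8.4000)

k = lx + ly = 0.12 + 0.15 = 0.2700;  k·ωz = 0.2700·2 = 0.5400
ω₁ (FL) = (vx − vy − k·ωz)/r = -0.2400/0.1 = -2.4000
ω₂ (FR) = (vx + vy + k·ωz)/r = 1.1400/0.1 = 11.4000
ω₃ (RL) = (vx + vy − k·ωz)/r = 0.0600/0.1 = 0.6000
ω₄ (RR) = (vx − vy + k·ωz)/r = 0.8400/0.1 = 8.4000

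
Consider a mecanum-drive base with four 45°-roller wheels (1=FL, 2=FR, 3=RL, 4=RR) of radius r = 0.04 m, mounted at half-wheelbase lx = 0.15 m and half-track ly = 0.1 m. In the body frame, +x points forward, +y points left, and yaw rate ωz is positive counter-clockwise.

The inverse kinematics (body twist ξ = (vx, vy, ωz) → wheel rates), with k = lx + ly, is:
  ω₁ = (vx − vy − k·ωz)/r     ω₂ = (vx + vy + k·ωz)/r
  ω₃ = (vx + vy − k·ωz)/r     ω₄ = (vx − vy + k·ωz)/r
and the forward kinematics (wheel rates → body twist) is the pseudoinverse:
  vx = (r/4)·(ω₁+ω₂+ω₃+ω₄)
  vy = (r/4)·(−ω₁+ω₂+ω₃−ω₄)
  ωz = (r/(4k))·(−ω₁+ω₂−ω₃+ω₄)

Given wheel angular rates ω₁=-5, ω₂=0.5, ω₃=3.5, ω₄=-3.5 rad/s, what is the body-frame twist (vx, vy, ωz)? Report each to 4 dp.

(-0.0450, 0.1250, -0.0600)

k = lx + ly = 0.15 + 0.1 = 0.2500
ω₁+ω₂+ω₃+ω₄ = -4.5000  →  vx = (0.04/4)·-4.5000 = -0.0450
−ω₁+ω₂+ω₃−ω₄ = 12.5000  →  vy = (0.04/4)·12.5000 = 0.1250
−ω₁+ω₂−ω₃+ω₄ = -1.5000  →  ωz = (0.04/1.0000)·-1.5000 = -0.0600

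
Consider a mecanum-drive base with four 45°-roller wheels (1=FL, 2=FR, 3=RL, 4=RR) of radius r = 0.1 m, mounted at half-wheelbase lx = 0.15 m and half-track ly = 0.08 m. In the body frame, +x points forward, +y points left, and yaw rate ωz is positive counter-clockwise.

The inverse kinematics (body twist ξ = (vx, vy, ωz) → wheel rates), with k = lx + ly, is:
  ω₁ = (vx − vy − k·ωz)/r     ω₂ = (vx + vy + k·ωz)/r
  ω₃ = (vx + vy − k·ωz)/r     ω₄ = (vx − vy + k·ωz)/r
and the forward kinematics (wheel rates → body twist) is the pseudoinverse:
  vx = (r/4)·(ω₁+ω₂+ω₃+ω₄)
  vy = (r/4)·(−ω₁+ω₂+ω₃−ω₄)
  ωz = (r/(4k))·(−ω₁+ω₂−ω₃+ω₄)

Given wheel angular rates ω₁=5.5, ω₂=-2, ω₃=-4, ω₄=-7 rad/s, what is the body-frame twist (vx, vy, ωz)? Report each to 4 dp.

(-0.1875, -0.1125, -1.1413)

k = lx + ly = 0.15 + 0.08 = 0.2300
ω₁+ω₂+ω₃+ω₄ = -7.5000  →  vx = (0.1/4)·-7.5000 = -0.1875
−ω₁+ω₂+ω₃−ω₄ = -4.5000  →  vy = (0.1/4)·-4.5000 = -0.1125
−ω₁+ω₂−ω₃+ω₄ = -10.5000  →  ωz = (0.1/0.9200)·-10.5000 = -1.1413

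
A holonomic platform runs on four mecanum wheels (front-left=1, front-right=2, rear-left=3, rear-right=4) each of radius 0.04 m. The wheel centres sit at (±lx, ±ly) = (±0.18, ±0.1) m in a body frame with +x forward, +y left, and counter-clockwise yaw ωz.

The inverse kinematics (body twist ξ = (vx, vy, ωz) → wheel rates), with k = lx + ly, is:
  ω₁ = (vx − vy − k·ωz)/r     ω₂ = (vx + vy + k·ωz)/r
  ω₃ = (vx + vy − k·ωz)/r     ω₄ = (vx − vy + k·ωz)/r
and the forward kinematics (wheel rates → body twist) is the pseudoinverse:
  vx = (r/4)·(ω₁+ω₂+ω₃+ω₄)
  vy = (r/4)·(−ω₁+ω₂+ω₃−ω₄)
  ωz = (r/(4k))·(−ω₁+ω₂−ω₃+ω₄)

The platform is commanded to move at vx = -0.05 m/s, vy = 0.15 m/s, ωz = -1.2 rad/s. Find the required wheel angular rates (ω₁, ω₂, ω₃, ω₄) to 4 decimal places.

k = lx + ly = 0.18 + 0.1 = 0.2800;  k·ωz = 0.2800·-1.2 = -0.3360
ω₁ (FL) = (vx − vy − k·ωz)/r = 0.1360/0.04 = 3.4000
ω₂ (FR) = (vx + vy + k·ωz)/r = -0.2360/0.04 = -5.9000
ω₃ (RL) = (vx + vy − k·ωz)/r = 0.4360/0.04 = 10.9000
ω₄ (RR) = (vx − vy + k·ωz)/r = -0.5360/0.04 = -13.4000

(3.4000, -5.9000, 10.9000, -13.4000)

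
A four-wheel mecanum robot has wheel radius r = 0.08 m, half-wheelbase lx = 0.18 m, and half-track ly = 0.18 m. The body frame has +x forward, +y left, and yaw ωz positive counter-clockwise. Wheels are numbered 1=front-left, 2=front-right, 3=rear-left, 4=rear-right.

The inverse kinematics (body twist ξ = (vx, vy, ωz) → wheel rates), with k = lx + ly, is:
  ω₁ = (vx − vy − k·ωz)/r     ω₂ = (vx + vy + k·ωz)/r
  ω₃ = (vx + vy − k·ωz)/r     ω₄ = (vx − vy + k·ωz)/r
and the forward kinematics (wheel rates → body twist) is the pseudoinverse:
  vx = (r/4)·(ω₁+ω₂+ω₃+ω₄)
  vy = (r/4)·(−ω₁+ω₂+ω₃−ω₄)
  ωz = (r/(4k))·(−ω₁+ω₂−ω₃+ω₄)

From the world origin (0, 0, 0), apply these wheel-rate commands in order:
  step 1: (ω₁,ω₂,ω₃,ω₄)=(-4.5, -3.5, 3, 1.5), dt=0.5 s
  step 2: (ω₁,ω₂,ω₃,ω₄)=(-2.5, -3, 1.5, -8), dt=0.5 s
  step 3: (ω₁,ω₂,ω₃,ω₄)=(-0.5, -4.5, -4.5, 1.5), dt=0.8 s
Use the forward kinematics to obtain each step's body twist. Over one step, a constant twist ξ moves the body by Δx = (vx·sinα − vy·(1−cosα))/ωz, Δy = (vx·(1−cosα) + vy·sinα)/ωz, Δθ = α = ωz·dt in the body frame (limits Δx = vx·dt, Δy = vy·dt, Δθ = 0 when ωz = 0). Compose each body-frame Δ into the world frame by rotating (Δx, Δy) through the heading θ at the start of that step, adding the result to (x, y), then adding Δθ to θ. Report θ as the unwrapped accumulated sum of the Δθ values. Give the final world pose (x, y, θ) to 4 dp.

(-0.3026, 0.0083, -0.2028)

step 1: ξ=(vx,vy,ωz)=(-0.0700, 0.0500, -0.0278), dt=0.5 → body Δ=(-0.0348, 0.0252, -0.0139) → world pose (-0.0348, 0.0252, -0.0139)
step 2: ξ=(vx,vy,ωz)=(-0.2400, 0.1800, -0.5556), dt=0.5 → body Δ=(-0.1060, 0.1054, -0.2778) → world pose (-0.1394, 0.1321, -0.2917)
step 3: ξ=(vx,vy,ωz)=(-0.1600, -0.2000, 0.1111), dt=0.8 → body Δ=(-0.1207, -0.1655, 0.0889) → world pose (-0.3026, 0.0083, -0.2028)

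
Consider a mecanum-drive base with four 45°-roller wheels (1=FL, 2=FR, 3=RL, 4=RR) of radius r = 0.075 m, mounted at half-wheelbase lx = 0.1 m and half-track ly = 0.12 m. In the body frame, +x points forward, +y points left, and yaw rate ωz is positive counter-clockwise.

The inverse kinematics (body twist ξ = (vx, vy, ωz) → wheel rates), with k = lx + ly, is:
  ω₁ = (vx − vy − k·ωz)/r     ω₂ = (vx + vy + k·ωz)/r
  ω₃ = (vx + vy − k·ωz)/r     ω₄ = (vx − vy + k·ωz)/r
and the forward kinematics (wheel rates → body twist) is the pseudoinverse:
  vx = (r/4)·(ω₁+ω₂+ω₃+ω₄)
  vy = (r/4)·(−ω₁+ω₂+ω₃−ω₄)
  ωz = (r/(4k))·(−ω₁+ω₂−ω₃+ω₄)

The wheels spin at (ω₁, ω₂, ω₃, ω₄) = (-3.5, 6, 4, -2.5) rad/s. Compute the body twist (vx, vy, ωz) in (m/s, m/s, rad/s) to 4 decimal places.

(0.0750, 0.3000, 0.2557)

k = lx + ly = 0.1 + 0.12 = 0.2200
ω₁+ω₂+ω₃+ω₄ = 4.0000  →  vx = (0.075/4)·4.0000 = 0.0750
−ω₁+ω₂+ω₃−ω₄ = 16.0000  →  vy = (0.075/4)·16.0000 = 0.3000
−ω₁+ω₂−ω₃+ω₄ = 3.0000  →  ωz = (0.075/0.8800)·3.0000 = 0.2557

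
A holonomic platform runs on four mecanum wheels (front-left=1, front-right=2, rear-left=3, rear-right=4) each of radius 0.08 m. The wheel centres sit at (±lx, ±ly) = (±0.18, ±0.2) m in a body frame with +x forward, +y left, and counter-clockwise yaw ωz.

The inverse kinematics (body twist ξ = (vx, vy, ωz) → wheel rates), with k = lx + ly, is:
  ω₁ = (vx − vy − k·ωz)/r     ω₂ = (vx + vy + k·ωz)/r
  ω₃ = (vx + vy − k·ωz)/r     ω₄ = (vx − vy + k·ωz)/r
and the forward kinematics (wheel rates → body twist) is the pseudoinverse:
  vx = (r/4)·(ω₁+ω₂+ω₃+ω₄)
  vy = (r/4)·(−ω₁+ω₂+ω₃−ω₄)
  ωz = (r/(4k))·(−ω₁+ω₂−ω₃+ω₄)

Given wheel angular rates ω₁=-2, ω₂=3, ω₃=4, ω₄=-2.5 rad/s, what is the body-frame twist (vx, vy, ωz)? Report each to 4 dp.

k = lx + ly = 0.18 + 0.2 = 0.3800
ω₁+ω₂+ω₃+ω₄ = 2.5000  →  vx = (0.08/4)·2.5000 = 0.0500
−ω₁+ω₂+ω₃−ω₄ = 11.5000  →  vy = (0.08/4)·11.5000 = 0.2300
−ω₁+ω₂−ω₃+ω₄ = -1.5000  →  ωz = (0.08/1.5200)·-1.5000 = -0.0789

(0.0500, 0.2300, -0.0789)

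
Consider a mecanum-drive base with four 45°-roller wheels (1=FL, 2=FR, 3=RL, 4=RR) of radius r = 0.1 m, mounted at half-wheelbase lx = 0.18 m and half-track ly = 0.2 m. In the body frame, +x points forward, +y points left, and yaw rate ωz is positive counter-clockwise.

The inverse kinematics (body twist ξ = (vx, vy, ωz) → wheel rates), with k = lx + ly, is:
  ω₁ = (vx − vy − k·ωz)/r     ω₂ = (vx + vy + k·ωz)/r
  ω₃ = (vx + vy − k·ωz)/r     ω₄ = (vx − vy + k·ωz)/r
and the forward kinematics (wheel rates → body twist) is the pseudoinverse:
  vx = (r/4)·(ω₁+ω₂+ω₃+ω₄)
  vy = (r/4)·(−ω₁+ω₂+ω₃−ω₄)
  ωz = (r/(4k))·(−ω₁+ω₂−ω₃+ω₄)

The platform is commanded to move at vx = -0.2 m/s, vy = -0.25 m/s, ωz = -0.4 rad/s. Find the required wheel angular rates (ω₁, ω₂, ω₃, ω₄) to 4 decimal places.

(2.0200, -6.0200, -2.9800, -1.0200)

k = lx + ly = 0.18 + 0.2 = 0.3800;  k·ωz = 0.3800·-0.4 = -0.1520
ω₁ (FL) = (vx − vy − k·ωz)/r = 0.2020/0.1 = 2.0200
ω₂ (FR) = (vx + vy + k·ωz)/r = -0.6020/0.1 = -6.0200
ω₃ (RL) = (vx + vy − k·ωz)/r = -0.2980/0.1 = -2.9800
ω₄ (RR) = (vx − vy + k·ωz)/r = -0.1020/0.1 = -1.0200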